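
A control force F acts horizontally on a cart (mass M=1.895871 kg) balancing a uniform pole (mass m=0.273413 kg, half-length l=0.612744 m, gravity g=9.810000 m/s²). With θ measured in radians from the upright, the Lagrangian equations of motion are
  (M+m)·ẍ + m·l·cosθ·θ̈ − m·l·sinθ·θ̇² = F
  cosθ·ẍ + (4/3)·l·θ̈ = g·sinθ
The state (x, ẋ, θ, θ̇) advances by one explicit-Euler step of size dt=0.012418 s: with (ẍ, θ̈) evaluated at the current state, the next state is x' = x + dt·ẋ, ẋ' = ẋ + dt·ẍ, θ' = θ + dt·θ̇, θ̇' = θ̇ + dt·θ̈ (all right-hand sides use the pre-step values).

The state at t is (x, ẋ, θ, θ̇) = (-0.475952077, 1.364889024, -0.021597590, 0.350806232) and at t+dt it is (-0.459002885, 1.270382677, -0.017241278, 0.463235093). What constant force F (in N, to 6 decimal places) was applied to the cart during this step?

ẍ = (ẋ'−ẋ)/dt = (1.270382677−1.364889024)/0.012418 = -7.610432
θ̈ = (θ̇'−θ̇)/dt = (0.463235093−0.350806232)/0.012418 = 9.053701
sinθ=-0.021596, cosθ=0.999767
F = (M+m)·ẍ + m·l·cosθ·θ̈ − m·l·sinθ·θ̇² = -16.509189 + 1.516433 − -0.000445 = -14.992311

F = -14.992311 N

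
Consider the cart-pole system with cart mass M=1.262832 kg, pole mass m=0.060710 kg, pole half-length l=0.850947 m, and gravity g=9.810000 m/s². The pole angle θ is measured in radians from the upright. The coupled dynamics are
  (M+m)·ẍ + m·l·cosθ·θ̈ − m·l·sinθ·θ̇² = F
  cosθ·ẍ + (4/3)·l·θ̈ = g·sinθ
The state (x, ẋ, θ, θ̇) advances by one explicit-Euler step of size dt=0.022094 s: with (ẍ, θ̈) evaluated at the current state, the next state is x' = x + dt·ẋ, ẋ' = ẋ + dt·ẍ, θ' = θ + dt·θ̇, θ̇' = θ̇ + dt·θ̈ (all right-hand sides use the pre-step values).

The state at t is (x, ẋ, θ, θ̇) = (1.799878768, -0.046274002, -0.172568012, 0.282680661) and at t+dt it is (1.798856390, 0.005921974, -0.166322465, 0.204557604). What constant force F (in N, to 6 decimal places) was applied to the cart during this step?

F = 2.947554 N

ẍ = (ẋ'−ẋ)/dt = (0.005921974−-0.046274002)/0.022094 = 2.362450
θ̈ = (θ̇'−θ̇)/dt = (0.204557604−0.282680661)/0.022094 = -3.535940
sinθ=-0.171713, cosθ=0.985147
F = (M+m)·ẍ + m·l·cosθ·θ̈ − m·l·sinθ·θ̇² = 3.126802 + -0.179957 − -0.000709 = 2.947554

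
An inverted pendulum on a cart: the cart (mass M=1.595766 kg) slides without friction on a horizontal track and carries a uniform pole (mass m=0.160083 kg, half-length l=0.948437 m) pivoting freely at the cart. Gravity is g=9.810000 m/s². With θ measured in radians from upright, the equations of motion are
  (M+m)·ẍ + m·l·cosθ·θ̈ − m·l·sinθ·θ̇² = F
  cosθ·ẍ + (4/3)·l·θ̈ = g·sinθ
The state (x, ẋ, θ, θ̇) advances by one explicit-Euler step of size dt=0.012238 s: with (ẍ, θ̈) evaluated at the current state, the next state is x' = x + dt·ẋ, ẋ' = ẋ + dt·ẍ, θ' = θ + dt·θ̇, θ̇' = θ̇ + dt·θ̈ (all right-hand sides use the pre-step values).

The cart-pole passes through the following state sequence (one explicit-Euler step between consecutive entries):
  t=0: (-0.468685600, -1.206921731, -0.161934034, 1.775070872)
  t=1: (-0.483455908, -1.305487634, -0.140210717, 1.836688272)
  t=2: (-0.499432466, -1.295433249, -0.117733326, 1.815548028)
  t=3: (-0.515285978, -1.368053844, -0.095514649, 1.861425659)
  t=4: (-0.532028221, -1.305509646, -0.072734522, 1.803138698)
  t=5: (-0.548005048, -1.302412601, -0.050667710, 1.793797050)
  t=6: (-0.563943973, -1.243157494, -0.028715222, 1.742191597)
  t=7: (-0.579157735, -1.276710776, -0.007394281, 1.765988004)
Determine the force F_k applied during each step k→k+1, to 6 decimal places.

F_0 = -13.310184 N
F_1 = 1.254434 N
F_2 = -9.795234 N
F_3 = 8.303879 N
F_4 = 0.364633 N
F_5 = 7.886966 N
F_6 = -4.505727 N

step 0→1:
  ẍ = (ẋ'−ẋ)/dt = (-1.305487634−-1.206921731)/0.012238 = -8.054086
  θ̈ = (θ̇'−θ̇)/dt = (1.836688272−1.775070872)/0.012238 = 5.034924
  sinθ=-0.161227, cosθ=0.986917
  F = (M+m)·ẍ + m·l·cosθ·θ̈ − m·l·sinθ·θ̇² = -14.141759 + 0.754445 − -0.077130 = -13.310184
step 1→2:
  ẍ = (ẋ'−ẋ)/dt = (-1.295433249−-1.305487634)/0.012238 = 0.821571
  θ̈ = (θ̇'−θ̇)/dt = (1.815548028−1.836688272)/0.012238 = -1.727426
  sinθ=-0.139752, cosθ=0.990187
  F = (M+m)·ẍ + m·l·cosθ·θ̈ − m·l·sinθ·θ̇² = 1.442555 + -0.259699 − -0.071578 = 1.254434
step 2→3:
  ẍ = (ẋ'−ẋ)/dt = (-1.368053844−-1.295433249)/0.012238 = -5.934025
  θ̈ = (θ̇'−θ̇)/dt = (1.861425659−1.815548028)/0.012238 = 3.748785
  sinθ=-0.117462, cosθ=0.993077
  F = (M+m)·ẍ + m·l·cosθ·θ̈ − m·l·sinθ·θ̇² = -10.419252 + 0.565233 − -0.058785 = -9.795234
step 3→4:
  ẍ = (ẋ'−ẋ)/dt = (-1.305509646−-1.368053844)/0.012238 = 5.110655
  θ̈ = (θ̇'−θ̇)/dt = (1.803138698−1.861425659)/0.012238 = -4.762785
  sinθ=-0.095369, cosθ=0.995442
  F = (M+m)·ẍ + m·l·cosθ·θ̈ − m·l·sinθ·θ̇² = 8.973539 + -0.719831 − -0.050171 = 8.303879
step 4→5:
  ẍ = (ẋ'−ẋ)/dt = (-1.302412601−-1.305509646)/0.012238 = 0.253068
  θ̈ = (θ̇'−θ̇)/dt = (1.793797050−1.803138698)/0.012238 = -0.763331
  sinθ=-0.072670, cosθ=0.997356
  F = (M+m)·ẍ + m·l·cosθ·θ̈ − m·l·sinθ·θ̇² = 0.444349 + -0.115589 − -0.035873 = 0.364633
step 5→6:
  ẍ = (ẋ'−ẋ)/dt = (-1.243157494−-1.302412601)/0.012238 = 4.841895
  θ̈ = (θ̇'−θ̇)/dt = (1.742191597−1.793797050)/0.012238 = -4.216821
  sinθ=-0.050646, cosθ=0.998717
  F = (M+m)·ẍ + m·l·cosθ·θ̈ − m·l·sinθ·θ̇² = 8.501636 + -0.639413 − -0.024743 = 7.886966
step 6→7:
  ẍ = (ẋ'−ẋ)/dt = (-1.276710776−-1.243157494)/0.012238 = -2.741729
  θ̈ = (θ̇'−θ̇)/dt = (1.765988004−1.742191597)/0.012238 = 1.944469
  sinθ=-0.028711, cosθ=0.999588
  F = (M+m)·ẍ + m·l·cosθ·θ̈ − m·l·sinθ·θ̇² = -4.814062 + 0.295104 − -0.013231 = -4.505727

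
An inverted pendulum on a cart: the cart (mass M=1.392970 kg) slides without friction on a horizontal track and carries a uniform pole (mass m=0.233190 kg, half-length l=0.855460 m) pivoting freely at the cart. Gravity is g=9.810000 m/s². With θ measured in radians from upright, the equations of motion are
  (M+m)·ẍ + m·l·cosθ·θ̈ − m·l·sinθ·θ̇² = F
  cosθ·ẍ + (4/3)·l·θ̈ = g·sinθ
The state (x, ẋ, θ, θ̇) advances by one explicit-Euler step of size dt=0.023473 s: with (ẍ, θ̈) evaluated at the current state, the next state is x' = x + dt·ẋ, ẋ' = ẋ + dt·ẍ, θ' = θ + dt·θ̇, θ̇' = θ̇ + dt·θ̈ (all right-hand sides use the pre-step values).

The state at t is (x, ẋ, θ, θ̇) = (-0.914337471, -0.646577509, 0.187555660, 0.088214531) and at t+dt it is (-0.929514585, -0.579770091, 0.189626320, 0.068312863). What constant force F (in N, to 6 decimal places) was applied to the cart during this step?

F = 4.461820 N

ẍ = (ẋ'−ẋ)/dt = (-0.579770091−-0.646577509)/0.023473 = 2.846139
θ̈ = (θ̇'−θ̇)/dt = (0.068312863−0.088214531)/0.023473 = -0.847854
sinθ=0.186458, cosθ=0.982463
F = (M+m)·ẍ + m·l·cosθ·θ̈ − m·l·sinθ·θ̇² = 4.628277 + -0.166168 − 0.000289 = 4.461820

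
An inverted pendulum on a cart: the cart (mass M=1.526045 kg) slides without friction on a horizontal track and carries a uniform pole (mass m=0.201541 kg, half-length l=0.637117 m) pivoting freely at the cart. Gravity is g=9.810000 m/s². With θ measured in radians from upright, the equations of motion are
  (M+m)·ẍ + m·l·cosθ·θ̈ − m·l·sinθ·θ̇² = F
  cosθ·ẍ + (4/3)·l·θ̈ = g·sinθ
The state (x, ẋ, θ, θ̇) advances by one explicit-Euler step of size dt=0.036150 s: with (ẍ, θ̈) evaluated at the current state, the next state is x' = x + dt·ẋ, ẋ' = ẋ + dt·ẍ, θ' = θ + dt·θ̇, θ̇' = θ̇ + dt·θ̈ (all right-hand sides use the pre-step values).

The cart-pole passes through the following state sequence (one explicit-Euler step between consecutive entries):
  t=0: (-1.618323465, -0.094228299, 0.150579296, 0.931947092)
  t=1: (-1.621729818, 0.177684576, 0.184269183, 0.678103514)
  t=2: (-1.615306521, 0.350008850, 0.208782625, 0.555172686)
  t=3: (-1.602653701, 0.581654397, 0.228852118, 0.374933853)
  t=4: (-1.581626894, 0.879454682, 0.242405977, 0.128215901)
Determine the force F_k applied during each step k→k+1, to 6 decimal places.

step 0→1:
  ẍ = (ẋ'−ẋ)/dt = (0.177684576−-0.094228299)/0.036150 = 7.521795
  θ̈ = (θ̇'−θ̇)/dt = (0.678103514−0.931947092)/0.036150 = -7.021952
  sinθ=0.150011, cosθ=0.988684
  F = (M+m)·ẍ + m·l·cosθ·θ̈ − m·l·sinθ·θ̇² = 12.994547 + -0.891452 − 0.016730 = 12.086365
step 1→2:
  ẍ = (ẋ'−ẋ)/dt = (0.350008850−0.177684576)/0.036150 = 4.766923
  θ̈ = (θ̇'−θ̇)/dt = (0.555172686−0.678103514)/0.036150 = -3.400576
  sinθ=0.183228, cosθ=0.983070
  F = (M+m)·ẍ + m·l·cosθ·θ̈ − m·l·sinθ·θ̇² = 8.235270 + -0.429259 − 0.010818 = 7.795192
step 2→3:
  ẍ = (ẋ'−ẋ)/dt = (0.581654397−0.350008850)/0.036150 = 6.407899
  θ̈ = (θ̇'−θ̇)/dt = (0.374933853−0.555172686)/0.036150 = -4.985860
  sinθ=0.207269, cosθ=0.978284
  F = (M+m)·ẍ + m·l·cosθ·θ̈ − m·l·sinθ·θ̇² = 11.070196 + -0.626307 − 0.008203 = 10.435686
step 3→4:
  ẍ = (ẋ'−ẋ)/dt = (0.879454682−0.581654397)/0.036150 = 8.237906
  θ̈ = (θ̇'−θ̇)/dt = (0.128215901−0.374933853)/0.036150 = -6.824840
  sinθ=0.226860, cosθ=0.973927
  F = (M+m)·ẍ + m·l·cosθ·θ̈ − m·l·sinθ·θ̇² = 14.231690 + -0.853496 − 0.004095 = 13.374099

F_0 = 12.086365 N
F_1 = 7.795192 N
F_2 = 10.435686 N
F_3 = 13.374099 N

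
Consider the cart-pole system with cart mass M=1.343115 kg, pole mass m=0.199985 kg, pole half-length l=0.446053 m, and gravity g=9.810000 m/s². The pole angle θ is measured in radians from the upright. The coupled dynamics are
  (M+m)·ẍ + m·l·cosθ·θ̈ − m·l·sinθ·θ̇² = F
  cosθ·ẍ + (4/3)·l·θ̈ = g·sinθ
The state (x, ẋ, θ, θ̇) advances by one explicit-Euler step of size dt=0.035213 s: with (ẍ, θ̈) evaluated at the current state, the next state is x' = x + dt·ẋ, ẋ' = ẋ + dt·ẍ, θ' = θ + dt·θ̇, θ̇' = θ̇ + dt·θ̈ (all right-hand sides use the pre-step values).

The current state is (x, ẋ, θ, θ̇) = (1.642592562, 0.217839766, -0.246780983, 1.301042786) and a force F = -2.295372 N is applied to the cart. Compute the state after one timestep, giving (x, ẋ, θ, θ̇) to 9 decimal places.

(1.650263354, 0.168018554, -0.200967363, 1.240388377)

sinθ=-0.244283737, cosθ=0.969703798
temp = (F + m·l·θ̇²·sinθ)/(M+m) = (-2.295372 + -0.036886003)/1.543100 = -1.511410799
θ̈ = (g·sinθ − cosθ·temp)/(l·(4/3 − m·cos²θ/(M+m))) = -1.722500459
ẍ = temp − m·l·θ̈·cosθ/(M+m) = -1.414852799
Euler: x'=1.642592562+0.035213·0.217839766=1.650263354, ẋ'=0.217839766+0.035213·-1.414852799=0.168018554
       θ'=-0.246780983+0.035213·1.301042786=-0.200967363, θ̇'=1.301042786+0.035213·-1.722500459=1.240388377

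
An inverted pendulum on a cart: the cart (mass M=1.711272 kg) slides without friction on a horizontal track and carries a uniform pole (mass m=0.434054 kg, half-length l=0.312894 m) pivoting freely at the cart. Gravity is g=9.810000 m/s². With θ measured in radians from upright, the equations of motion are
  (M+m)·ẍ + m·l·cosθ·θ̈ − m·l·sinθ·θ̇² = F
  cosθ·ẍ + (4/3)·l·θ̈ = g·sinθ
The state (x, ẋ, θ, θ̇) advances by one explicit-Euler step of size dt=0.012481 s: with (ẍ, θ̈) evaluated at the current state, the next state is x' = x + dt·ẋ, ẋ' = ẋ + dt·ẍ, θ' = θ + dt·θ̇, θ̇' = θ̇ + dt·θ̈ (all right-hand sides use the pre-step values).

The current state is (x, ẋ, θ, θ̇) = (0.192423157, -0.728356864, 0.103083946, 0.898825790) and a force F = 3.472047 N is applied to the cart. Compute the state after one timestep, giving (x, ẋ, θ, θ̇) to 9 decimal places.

(0.183332535, -0.706749205, 0.114302191, 0.877507448)

sinθ=0.102901476, cosθ=0.994691553
temp = (F + m·l·θ̇²·sinθ)/(M+m) = (3.472047 + 0.011290512)/2.145326 = 1.623686802
θ̈ = (g·sinθ − cosθ·temp)/(l·(4/3 − m·cos²θ/(M+m))) = -1.708063609
ẍ = temp − m·l·θ̈·cosθ/(M+m) = 1.731244171
Euler: x'=0.192423157+0.012481·-0.728356864=0.183332535, ẋ'=-0.728356864+0.012481·1.731244171=-0.706749205
       θ'=0.103083946+0.012481·0.898825790=0.114302191, θ̇'=0.898825790+0.012481·-1.708063609=0.877507448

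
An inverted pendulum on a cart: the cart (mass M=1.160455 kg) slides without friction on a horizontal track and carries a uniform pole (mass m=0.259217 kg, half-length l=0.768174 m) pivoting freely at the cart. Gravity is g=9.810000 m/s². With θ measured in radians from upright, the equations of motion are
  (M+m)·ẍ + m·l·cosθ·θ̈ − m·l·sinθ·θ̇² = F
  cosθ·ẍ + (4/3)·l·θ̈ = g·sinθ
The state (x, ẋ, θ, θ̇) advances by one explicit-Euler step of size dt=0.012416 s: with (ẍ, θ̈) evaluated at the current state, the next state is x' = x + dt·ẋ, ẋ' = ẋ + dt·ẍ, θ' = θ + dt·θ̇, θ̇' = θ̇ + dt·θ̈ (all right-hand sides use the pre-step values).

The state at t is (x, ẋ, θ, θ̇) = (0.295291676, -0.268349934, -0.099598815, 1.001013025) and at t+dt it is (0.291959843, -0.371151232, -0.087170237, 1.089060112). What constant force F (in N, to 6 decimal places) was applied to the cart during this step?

F = -10.329608 N

ẍ = (ẋ'−ẋ)/dt = (-0.371151232−-0.268349934)/0.012416 = -8.279744
θ̈ = (θ̇'−θ̇)/dt = (1.089060112−1.001013025)/0.012416 = 7.091421
sinθ=-0.099434, cosθ=0.995044
F = (M+m)·ẍ + m·l·cosθ·θ̈ − m·l·sinθ·θ̇² = -11.754520 + 1.405072 − -0.019840 = -10.329608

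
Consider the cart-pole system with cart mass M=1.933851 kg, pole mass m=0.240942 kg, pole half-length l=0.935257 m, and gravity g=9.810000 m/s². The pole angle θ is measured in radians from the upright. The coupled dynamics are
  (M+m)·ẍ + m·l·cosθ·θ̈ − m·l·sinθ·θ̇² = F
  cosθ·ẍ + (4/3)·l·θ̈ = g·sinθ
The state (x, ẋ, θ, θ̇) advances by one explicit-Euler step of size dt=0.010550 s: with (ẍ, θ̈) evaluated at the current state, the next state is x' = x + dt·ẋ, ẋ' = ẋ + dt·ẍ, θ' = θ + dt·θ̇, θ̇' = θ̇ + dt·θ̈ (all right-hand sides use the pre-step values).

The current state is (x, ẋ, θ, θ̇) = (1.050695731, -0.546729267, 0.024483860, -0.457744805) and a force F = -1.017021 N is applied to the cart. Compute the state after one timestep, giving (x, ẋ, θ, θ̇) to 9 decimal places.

(1.044927737, -0.552333082, 0.019654652, -0.451220514)

sinθ=0.024481414, cosθ=0.999700285
temp = (F + m·l·θ̇²·sinθ)/(M+m) = (-1.017021 + 0.001155917)/2.174793 = -0.467108862
θ̈ = (g·sinθ − cosθ·temp)/(l·(4/3 − m·cos²θ/(M+m))) = 0.618416183
ẍ = temp − m·l·θ̈·cosθ/(M+m) = -0.531167280
Euler: x'=1.050695731+0.010550·-0.546729267=1.044927737, ẋ'=-0.546729267+0.010550·-0.531167280=-0.552333082
       θ'=0.024483860+0.010550·-0.457744805=0.019654652, θ̇'=-0.457744805+0.010550·0.618416183=-0.451220514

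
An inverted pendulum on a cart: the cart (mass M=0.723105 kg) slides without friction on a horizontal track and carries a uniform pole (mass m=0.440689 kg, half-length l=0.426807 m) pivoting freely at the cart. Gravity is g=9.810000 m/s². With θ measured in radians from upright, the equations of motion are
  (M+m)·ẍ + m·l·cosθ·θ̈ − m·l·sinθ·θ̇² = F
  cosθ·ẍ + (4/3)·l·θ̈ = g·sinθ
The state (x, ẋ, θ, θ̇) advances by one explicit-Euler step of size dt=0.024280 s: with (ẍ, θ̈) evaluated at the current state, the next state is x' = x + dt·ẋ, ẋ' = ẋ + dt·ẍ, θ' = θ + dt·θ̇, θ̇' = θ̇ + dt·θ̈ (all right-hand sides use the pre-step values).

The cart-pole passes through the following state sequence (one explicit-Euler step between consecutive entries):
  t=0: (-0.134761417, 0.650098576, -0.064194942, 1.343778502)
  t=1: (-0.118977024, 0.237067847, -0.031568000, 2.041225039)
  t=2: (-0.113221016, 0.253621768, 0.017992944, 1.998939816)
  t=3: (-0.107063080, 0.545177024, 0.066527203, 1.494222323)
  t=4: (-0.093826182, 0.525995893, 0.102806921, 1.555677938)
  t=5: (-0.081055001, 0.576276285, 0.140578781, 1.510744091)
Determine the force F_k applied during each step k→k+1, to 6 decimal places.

F_0 = -14.383927 N
F_1 = 0.490795 N
F_2 = 10.052118 N
F_3 = -0.472288 N
F_4 = 2.017085 N

step 0→1:
  ẍ = (ẋ'−ẋ)/dt = (0.237067847−0.650098576)/0.024280 = -17.011150
  θ̈ = (θ̇'−θ̇)/dt = (2.041225039−1.343778502)/0.024280 = 28.725146
  sinθ=-0.064151, cosθ=0.997940
  F = (M+m)·ẍ + m·l·cosθ·θ̈ − m·l·sinθ·θ̇² = -19.797475 + 5.391759 − -0.021788 = -14.383927
step 1→2:
  ẍ = (ẋ'−ẋ)/dt = (0.253621768−0.237067847)/0.024280 = 0.681792
  θ̈ = (θ̇'−θ̇)/dt = (1.998939816−2.041225039)/0.024280 = -1.741566
  sinθ=-0.031563, cosθ=0.999502
  F = (M+m)·ẍ + m·l·cosθ·θ̈ − m·l·sinθ·θ̇² = 0.793466 + -0.327406 − -0.024735 = 0.490795
step 2→3:
  ẍ = (ẋ'−ẋ)/dt = (0.545177024−0.253621768)/0.024280 = 12.008042
  θ̈ = (θ̇'−θ̇)/dt = (1.494222323−1.998939816)/0.024280 = -20.787376
  sinθ=0.017992, cosθ=0.999838
  F = (M+m)·ẍ + m·l·cosθ·θ̈ − m·l·sinθ·θ̇² = 13.974887 + -3.909247 − 0.013522 = 10.052118
step 3→4:
  ẍ = (ẋ'−ẋ)/dt = (0.525995893−0.545177024)/0.024280 = -0.789997
  θ̈ = (θ̇'−θ̇)/dt = (1.555677938−1.494222323)/0.024280 = 2.531121
  sinθ=0.066478, cosθ=0.997788
  F = (M+m)·ẍ + m·l·cosθ·θ̈ − m·l·sinθ·θ̇² = -0.919394 + 0.475023 − 0.027917 = -0.472288
step 4→5:
  ẍ = (ẋ'−ẋ)/dt = (0.576276285−0.525995893)/0.024280 = 2.070856
  θ̈ = (θ̇'−θ̇)/dt = (1.510744091−1.555677938)/0.024280 = -1.850653
  sinθ=0.102626, cosθ=0.994720
  F = (M+m)·ẍ + m·l·cosθ·θ̈ − m·l·sinθ·θ̇² = 2.410050 + -0.346250 − 0.046715 = 2.017085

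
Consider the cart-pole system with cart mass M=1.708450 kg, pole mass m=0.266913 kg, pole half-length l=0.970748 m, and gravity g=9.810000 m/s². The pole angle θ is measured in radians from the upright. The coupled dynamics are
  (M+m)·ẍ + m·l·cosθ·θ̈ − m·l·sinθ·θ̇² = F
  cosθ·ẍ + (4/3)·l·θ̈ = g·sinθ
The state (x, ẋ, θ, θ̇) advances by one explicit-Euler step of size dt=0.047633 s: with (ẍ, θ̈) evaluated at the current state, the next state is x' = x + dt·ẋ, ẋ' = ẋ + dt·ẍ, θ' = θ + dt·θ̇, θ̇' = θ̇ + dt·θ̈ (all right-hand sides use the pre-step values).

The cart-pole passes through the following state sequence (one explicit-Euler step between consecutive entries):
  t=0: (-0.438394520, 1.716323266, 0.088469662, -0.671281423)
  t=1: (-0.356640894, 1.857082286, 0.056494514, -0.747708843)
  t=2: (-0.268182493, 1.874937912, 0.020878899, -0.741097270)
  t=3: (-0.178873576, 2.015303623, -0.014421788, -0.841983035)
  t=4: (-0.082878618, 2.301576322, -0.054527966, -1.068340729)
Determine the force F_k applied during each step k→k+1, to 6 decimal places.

F_0 = 5.412917 N
F_1 = 0.768209 N
F_2 = 5.269401 N
F_3 = 10.643342 N

step 0→1:
  ẍ = (ẋ'−ẋ)/dt = (1.857082286−1.716323266)/0.047633 = 2.955074
  θ̈ = (θ̇'−θ̇)/dt = (-0.747708843−-0.671281423)/0.047633 = -1.604506
  sinθ=0.088354, cosθ=0.996089
  F = (M+m)·ẍ + m·l·cosθ·θ̈ − m·l·sinθ·θ̇² = 5.837343 + -0.414110 − 0.010316 = 5.412917
step 1→2:
  ẍ = (ẋ'−ẋ)/dt = (1.874937912−1.857082286)/0.047633 = 0.374858
  θ̈ = (θ̇'−θ̇)/dt = (-0.741097270−-0.747708843)/0.047633 = 0.138802
  sinθ=0.056464, cosθ=0.998405
  F = (M+m)·ẍ + m·l·cosθ·θ̈ − m·l·sinθ·θ̇² = 0.740481 + 0.035907 − 0.008179 = 0.768209
step 2→3:
  ẍ = (ẋ'−ẋ)/dt = (2.015303623−1.874937912)/0.047633 = 2.946816
  θ̈ = (θ̇'−θ̇)/dt = (-0.841983035−-0.741097270)/0.047633 = -2.117980
  sinθ=0.020877, cosθ=0.999782
  F = (M+m)·ẍ + m·l·cosθ·θ̈ − m·l·sinθ·θ̇² = 5.821032 + -0.548660 − 0.002971 = 5.269401
step 3→4:
  ẍ = (ẋ'−ẋ)/dt = (2.301576322−2.015303623)/0.047633 = 6.009966
  θ̈ = (θ̇'−θ̇)/dt = (-1.068340729−-0.841983035)/0.047633 = -4.752119
  sinθ=-0.014421, cosθ=0.999896
  F = (M+m)·ẍ + m·l·cosθ·θ̈ − m·l·sinθ·θ̇² = 11.871864 + -1.231171 − -0.002649 = 10.643342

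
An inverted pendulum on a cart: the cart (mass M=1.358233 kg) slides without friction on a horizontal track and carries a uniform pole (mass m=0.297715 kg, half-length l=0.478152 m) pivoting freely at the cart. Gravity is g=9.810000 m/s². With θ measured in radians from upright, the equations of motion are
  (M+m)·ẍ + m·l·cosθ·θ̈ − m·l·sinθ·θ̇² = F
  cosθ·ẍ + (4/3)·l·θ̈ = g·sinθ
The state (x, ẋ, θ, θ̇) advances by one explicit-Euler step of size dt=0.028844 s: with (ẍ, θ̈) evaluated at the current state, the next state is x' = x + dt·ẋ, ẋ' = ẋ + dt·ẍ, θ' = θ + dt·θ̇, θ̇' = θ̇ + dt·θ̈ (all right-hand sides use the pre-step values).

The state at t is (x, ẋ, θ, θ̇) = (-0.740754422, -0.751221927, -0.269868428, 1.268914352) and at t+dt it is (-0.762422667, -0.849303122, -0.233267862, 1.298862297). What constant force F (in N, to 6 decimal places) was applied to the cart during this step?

F = -5.427329 N

ẍ = (ẋ'−ẋ)/dt = (-0.849303122−-0.751221927)/0.028844 = -3.400402
θ̈ = (θ̇'−θ̇)/dt = (1.298862297−1.268914352)/0.028844 = 1.038273
sinθ=-0.266605, cosθ=0.963806
F = (M+m)·ẍ + m·l·cosθ·θ̈ − m·l·sinθ·θ̇² = -5.630889 + 0.142452 − -0.061108 = -5.427329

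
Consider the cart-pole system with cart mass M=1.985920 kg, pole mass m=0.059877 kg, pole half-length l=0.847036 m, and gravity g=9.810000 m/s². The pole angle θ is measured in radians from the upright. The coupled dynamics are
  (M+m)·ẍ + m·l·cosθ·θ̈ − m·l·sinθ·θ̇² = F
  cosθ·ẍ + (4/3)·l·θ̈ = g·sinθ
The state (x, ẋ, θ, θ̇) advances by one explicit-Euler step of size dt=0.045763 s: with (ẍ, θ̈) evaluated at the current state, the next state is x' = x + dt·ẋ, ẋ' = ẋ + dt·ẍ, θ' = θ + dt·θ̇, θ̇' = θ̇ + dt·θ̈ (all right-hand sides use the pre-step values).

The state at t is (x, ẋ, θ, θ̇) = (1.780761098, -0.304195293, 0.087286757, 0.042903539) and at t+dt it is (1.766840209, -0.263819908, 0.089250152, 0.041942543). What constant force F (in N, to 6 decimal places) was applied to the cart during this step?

ẍ = (ẋ'−ẋ)/dt = (-0.263819908−-0.304195293)/0.045763 = 0.882271
θ̈ = (θ̇'−θ̇)/dt = (0.041942543−0.042903539)/0.045763 = -0.020999
sinθ=0.087176, cosθ=0.996193
F = (M+m)·ẍ + m·l·cosθ·θ̈ − m·l·sinθ·θ̇² = 1.804948 + -0.001061 − 0.000008 = 1.803879

F = 1.803879 N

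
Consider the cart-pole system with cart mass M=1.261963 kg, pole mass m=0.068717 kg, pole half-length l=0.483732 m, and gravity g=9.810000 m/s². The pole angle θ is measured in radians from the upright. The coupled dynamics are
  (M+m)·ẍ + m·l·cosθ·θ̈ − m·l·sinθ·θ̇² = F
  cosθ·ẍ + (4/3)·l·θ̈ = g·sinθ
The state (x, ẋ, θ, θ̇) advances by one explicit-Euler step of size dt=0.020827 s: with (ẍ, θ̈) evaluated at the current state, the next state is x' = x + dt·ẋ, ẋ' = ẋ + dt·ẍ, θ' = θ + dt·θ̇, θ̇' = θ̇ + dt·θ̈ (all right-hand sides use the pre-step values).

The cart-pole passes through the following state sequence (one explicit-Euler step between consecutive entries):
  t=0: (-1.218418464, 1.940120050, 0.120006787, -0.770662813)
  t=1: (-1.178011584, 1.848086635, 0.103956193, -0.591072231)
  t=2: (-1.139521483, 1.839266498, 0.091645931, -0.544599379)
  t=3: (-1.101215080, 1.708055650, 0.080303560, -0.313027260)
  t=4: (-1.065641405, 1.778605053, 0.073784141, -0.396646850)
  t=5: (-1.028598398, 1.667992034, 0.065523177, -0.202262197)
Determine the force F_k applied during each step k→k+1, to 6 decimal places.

step 0→1:
  ẍ = (ẋ'−ẋ)/dt = (1.848086635−1.940120050)/0.020827 = -4.418947
  θ̈ = (θ̇'−θ̇)/dt = (-0.591072231−-0.770662813)/0.020827 = 8.622969
  sinθ=0.119719, cosθ=0.992808
  F = (M+m)·ẍ + m·l·cosθ·θ̈ − m·l·sinθ·θ̇² = -5.880205 + 0.284571 − 0.002364 = -5.597997
step 1→2:
  ẍ = (ẋ'−ẋ)/dt = (1.839266498−1.848086635)/0.020827 = -0.423495
  θ̈ = (θ̇'−θ̇)/dt = (-0.544599379−-0.591072231)/0.020827 = 2.231375
  sinθ=0.103769, cosθ=0.994601
  F = (M+m)·ẍ + m·l·cosθ·θ̈ − m·l·sinθ·θ̇² = -0.563537 + 0.073772 − 0.001205 = -0.490970
step 2→3:
  ẍ = (ẋ'−ẋ)/dt = (1.708055650−1.839266498)/0.020827 = -6.300036
  θ̈ = (θ̇'−θ̇)/dt = (-0.313027260−-0.544599379)/0.020827 = 11.118842
  sinθ=0.091518, cosθ=0.995803
  F = (M+m)·ẍ + m·l·cosθ·θ̈ − m·l·sinθ·θ̇² = -8.383332 + 0.368046 − 0.000902 = -8.016188
step 3→4:
  ẍ = (ẋ'−ẋ)/dt = (1.778605053−1.708055650)/0.020827 = 3.387401
  θ̈ = (θ̇'−θ̇)/dt = (-0.396646850−-0.313027260)/0.020827 = -4.014961
  sinθ=0.080217, cosθ=0.996777
  F = (M+m)·ẍ + m·l·cosθ·θ̈ − m·l·sinθ·θ̇² = 4.507547 + -0.133030 − 0.000261 = 4.374256
step 4→5:
  ẍ = (ẋ'−ẋ)/dt = (1.667992034−1.778605053)/0.020827 = -5.311039
  θ̈ = (θ̇'−θ̇)/dt = (-0.202262197−-0.396646850)/0.020827 = 9.333301
  sinθ=0.073717, cosθ=0.997279
  F = (M+m)·ẍ + m·l·cosθ·θ̈ − m·l·sinθ·θ̇² = -7.067294 + 0.309401 − 0.000386 = -6.758279

F_0 = -5.597997 N
F_1 = -0.490970 N
F_2 = -8.016188 N
F_3 = 4.374256 N
F_4 = -6.758279 N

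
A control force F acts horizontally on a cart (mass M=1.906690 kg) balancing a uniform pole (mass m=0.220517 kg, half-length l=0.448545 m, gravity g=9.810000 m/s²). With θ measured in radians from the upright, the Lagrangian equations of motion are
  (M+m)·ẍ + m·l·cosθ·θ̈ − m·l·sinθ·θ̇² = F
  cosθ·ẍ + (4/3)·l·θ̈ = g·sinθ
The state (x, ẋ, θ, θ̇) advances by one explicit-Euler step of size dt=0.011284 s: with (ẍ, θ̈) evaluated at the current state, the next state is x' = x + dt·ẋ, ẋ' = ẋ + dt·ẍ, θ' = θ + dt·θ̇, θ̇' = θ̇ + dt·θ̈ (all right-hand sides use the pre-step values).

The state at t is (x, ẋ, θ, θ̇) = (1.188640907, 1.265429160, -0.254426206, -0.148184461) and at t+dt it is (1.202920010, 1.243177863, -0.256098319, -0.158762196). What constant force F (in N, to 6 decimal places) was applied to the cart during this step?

F = -4.283900 N

ẍ = (ẋ'−ẋ)/dt = (1.243177863−1.265429160)/0.011284 = -1.971933
θ̈ = (θ̇'−θ̇)/dt = (-0.158762196−-0.148184461)/0.011284 = -0.937410
sinθ=-0.251690, cosθ=0.967808
F = (M+m)·ẍ + m·l·cosθ·θ̈ − m·l·sinθ·θ̇² = -4.194711 + -0.089736 − -0.000547 = -4.283900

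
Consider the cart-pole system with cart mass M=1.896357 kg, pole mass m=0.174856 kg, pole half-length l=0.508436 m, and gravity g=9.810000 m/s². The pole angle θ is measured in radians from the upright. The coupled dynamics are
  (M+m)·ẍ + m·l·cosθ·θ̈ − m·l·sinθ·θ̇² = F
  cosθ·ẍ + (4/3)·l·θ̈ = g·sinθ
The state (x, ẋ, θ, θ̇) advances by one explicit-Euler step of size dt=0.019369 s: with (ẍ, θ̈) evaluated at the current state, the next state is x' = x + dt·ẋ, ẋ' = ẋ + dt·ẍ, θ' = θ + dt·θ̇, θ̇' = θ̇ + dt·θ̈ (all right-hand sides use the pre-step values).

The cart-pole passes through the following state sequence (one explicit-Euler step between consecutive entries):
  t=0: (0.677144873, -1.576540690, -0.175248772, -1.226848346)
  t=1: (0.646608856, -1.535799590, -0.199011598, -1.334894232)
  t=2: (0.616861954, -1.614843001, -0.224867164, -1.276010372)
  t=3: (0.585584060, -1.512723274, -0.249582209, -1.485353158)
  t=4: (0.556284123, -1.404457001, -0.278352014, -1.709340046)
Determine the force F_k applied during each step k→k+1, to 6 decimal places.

F_0 = 3.891626 N
F_1 = -8.156202 N
F_2 = 10.015706 N
F_3 = 10.629602 N

step 0→1:
  ẍ = (ẋ'−ẋ)/dt = (-1.535799590−-1.576540690)/0.019369 = 2.103418
  θ̈ = (θ̇'−θ̇)/dt = (-1.334894232−-1.226848346)/0.019369 = -5.578289
  sinθ=-0.174353, cosθ=0.984683
  F = (M+m)·ẍ + m·l·cosθ·θ̈ − m·l·sinθ·θ̇² = 4.356626 + -0.488331 − -0.023331 = 3.891626
step 1→2:
  ẍ = (ẋ'−ẋ)/dt = (-1.614843001−-1.535799590)/0.019369 = -4.080924
  θ̈ = (θ̇'−θ̇)/dt = (-1.276010372−-1.334894232)/0.019369 = 3.040108
  sinθ=-0.197701, cosθ=0.980262
  F = (M+m)·ẍ + m·l·cosθ·θ̈ − m·l·sinθ·θ̇² = -8.452462 + 0.264940 − -0.031320 = -8.156202
step 2→3:
  ẍ = (ẋ'−ẋ)/dt = (-1.512723274−-1.614843001)/0.019369 = 5.272328
  θ̈ = (θ̇'−θ̇)/dt = (-1.485353158−-1.276010372)/0.019369 = -10.808136
  sinθ=-0.222977, cosθ=0.974824
  F = (M+m)·ẍ + m·l·cosθ·θ̈ − m·l·sinθ·θ̇² = 10.920115 + -0.936685 − -0.032276 = 10.015706
step 3→4:
  ẍ = (ẋ'−ẋ)/dt = (-1.404457001−-1.512723274)/0.019369 = 5.589668
  θ̈ = (θ̇'−θ̇)/dt = (-1.709340046−-1.485353158)/0.019369 = -11.564195
  sinθ=-0.246999, cosθ=0.969016
  F = (M+m)·ẍ + m·l·cosθ·θ̈ − m·l·sinθ·θ̇² = 11.577392 + -0.996238 − -0.048448 = 10.629602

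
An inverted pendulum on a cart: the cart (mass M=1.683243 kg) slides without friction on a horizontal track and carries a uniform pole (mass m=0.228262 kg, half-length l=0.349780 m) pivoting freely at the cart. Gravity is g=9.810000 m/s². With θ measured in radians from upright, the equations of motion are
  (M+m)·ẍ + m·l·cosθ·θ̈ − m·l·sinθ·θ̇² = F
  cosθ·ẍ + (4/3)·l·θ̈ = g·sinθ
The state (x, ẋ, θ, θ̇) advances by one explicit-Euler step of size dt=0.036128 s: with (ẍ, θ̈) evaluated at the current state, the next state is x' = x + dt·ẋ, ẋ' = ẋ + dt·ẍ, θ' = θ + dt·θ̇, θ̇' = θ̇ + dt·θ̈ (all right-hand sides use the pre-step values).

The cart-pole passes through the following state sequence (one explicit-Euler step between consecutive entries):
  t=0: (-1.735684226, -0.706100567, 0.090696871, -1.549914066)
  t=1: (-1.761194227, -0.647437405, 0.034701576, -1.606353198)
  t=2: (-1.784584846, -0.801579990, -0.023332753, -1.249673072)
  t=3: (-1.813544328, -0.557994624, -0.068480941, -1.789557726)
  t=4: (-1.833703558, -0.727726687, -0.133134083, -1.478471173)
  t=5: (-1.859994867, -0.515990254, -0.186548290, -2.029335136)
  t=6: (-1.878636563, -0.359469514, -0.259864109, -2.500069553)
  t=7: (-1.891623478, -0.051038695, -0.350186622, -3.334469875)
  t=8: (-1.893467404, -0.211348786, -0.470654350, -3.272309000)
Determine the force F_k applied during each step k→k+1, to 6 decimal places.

F_0 = 2.962236 N
F_1 = -7.374940 N
F_2 = 11.698026 N
F_3 = -8.277020 N
F_4 = 10.019365 N
F_5 = 7.320120 N
F_6 = 14.664987 N
F_7 = -8.048292 N

step 0→1:
  ẍ = (ẋ'−ẋ)/dt = (-0.647437405−-0.706100567)/0.036128 = 1.623759
  θ̈ = (θ̇'−θ̇)/dt = (-1.606353198−-1.549914066)/0.036128 = -1.562199
  sinθ=0.090573, cosθ=0.995890
  F = (M+m)·ẍ + m·l·cosθ·θ̈ − m·l·sinθ·θ̇² = 3.103823 + -0.124216 − 0.017372 = 2.962236
step 1→2:
  ẍ = (ẋ'−ẋ)/dt = (-0.801579990−-0.647437405)/0.036128 = -4.266568
  θ̈ = (θ̇'−θ̇)/dt = (-1.249673072−-1.606353198)/0.036128 = 9.872678
  sinθ=0.034695, cosθ=0.999398
  F = (M+m)·ẍ + m·l·cosθ·θ̈ − m·l·sinθ·θ̇² = -8.155567 + 0.787775 − 0.007148 = -7.374940
step 2→3:
  ẍ = (ẋ'−ẋ)/dt = (-0.557994624−-0.801579990)/0.036128 = 6.742288
  θ̈ = (θ̇'−θ̇)/dt = (-1.789557726−-1.249673072)/0.036128 = -14.943663
  sinθ=-0.023331, cosθ=0.999728
  F = (M+m)·ẍ + m·l·cosθ·θ̈ − m·l·sinθ·θ̇² = 12.887916 + -1.192799 − -0.002909 = 11.698026
step 3→4:
  ẍ = (ẋ'−ẋ)/dt = (-0.727726687−-0.557994624)/0.036128 = -4.698075
  θ̈ = (θ̇'−θ̇)/dt = (-1.478471173−-1.789557726)/0.036128 = 8.610677
  sinθ=-0.068427, cosθ=0.997656
  F = (M+m)·ẍ + m·l·cosθ·θ̈ − m·l·sinθ·θ̇² = -8.980394 + 0.685878 − -0.017496 = -8.277020
step 4→5:
  ẍ = (ẋ'−ẋ)/dt = (-0.515990254−-0.727726687)/0.036128 = 5.860729
  θ̈ = (θ̇'−θ̇)/dt = (-2.029335136−-1.478471173)/0.036128 = -15.247563
  sinθ=-0.132741, cosθ=0.991151
  F = (M+m)·ẍ + m·l·cosθ·θ̈ − m·l·sinθ·θ̇² = 11.202814 + -1.206615 − -0.023166 = 10.019365
step 5→6:
  ẍ = (ẋ'−ẋ)/dt = (-0.359469514−-0.515990254)/0.036128 = 4.332394
  θ̈ = (θ̇'−θ̇)/dt = (-2.500069553−-2.029335136)/0.036128 = -13.029628
  sinθ=-0.185468, cosθ=0.982650
  F = (M+m)·ẍ + m·l·cosθ·θ̈ − m·l·sinθ·θ̇² = 8.281393 + -1.022256 − -0.060983 = 7.320120
step 6→7:
  ẍ = (ẋ'−ẋ)/dt = (-0.051038695−-0.359469514)/0.036128 = 8.537168
  θ̈ = (θ̇'−θ̇)/dt = (-3.334469875−-2.500069553)/0.036128 = -23.095669
  sinθ=-0.256949, cosθ=0.966425
  F = (M+m)·ẍ + m·l·cosθ·θ̈ − m·l·sinθ·θ̇² = 16.318840 + -1.782080 − -0.128227 = 14.664987
step 7→8:
  ẍ = (ẋ'−ẋ)/dt = (-0.211348786−-0.051038695)/0.036128 = -4.437281
  θ̈ = (θ̇'−θ̇)/dt = (-3.272309000−-3.334469875)/0.036128 = 1.720573
  sinθ=-0.343073, cosθ=0.939309
  F = (M+m)·ẍ + m·l·cosθ·θ̈ − m·l·sinθ·θ̇² = -8.481885 + 0.129036 − -0.304557 = -8.048292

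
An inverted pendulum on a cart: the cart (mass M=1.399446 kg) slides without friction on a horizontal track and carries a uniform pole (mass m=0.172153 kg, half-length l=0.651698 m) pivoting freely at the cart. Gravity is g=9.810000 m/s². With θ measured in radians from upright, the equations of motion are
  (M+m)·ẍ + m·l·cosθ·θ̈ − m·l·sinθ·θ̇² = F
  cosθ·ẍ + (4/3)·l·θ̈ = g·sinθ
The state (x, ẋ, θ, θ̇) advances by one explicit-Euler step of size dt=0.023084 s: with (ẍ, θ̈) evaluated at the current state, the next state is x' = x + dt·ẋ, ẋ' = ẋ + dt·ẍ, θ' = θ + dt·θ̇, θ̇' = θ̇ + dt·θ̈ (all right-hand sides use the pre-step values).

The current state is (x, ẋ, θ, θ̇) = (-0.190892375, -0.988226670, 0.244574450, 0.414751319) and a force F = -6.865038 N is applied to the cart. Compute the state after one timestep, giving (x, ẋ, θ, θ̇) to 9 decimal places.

sinθ=0.242143461, cosθ=0.970240457
temp = (F + m·l·θ̇²·sinθ)/(M+m) = (-6.865038 + 0.004673145)/1.571599 = -4.365213299
θ̈ = (g·sinθ − cosθ·temp)/(l·(4/3 − m·cos²θ/(M+m))) = 8.245593321
ẍ = temp − m·l·θ̈·cosθ/(M+m) = -4.936324306
Euler: x'=-0.190892375+0.023084·-0.988226670=-0.213704599, ẋ'=-0.988226670+0.023084·-4.936324306=-1.102176780
       θ'=0.244574450+0.023084·0.414751319=0.254148569, θ̇'=0.414751319+0.023084·8.245593321=0.605092595

(-0.213704599, -1.102176780, 0.254148569, 0.605092595)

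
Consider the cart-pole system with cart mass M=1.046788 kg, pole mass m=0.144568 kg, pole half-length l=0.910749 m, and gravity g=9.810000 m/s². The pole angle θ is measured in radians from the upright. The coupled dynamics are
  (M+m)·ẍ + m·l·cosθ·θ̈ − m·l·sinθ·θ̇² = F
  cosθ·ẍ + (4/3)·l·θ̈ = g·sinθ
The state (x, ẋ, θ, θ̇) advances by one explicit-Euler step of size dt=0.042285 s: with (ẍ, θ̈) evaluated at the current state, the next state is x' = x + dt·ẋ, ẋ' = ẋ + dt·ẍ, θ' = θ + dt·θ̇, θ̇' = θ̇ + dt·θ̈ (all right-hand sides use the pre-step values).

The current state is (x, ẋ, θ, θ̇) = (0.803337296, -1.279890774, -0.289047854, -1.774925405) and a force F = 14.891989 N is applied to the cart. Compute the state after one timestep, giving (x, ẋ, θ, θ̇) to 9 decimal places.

sinθ=-0.285039708, cosθ=0.958515709
temp = (F + m·l·θ̇²·sinθ)/(M+m) = (14.891989 + -0.118232385)/1.191356 = 12.400790876
θ̈ = (g·sinθ − cosθ·temp)/(l·(4/3 − m·cos²θ/(M+m))) = -13.194346734
ẍ = temp − m·l·θ̈·cosθ/(M+m) = 13.798498864
Euler: x'=0.803337296+0.042285·-1.279890774=0.749217115, ẋ'=-1.279890774+0.042285·13.798498864=-0.696421250
       θ'=-0.289047854+0.042285·-1.774925405=-0.364100575, θ̇'=-1.774925405+0.042285·-13.194346734=-2.332848357

(0.749217115, -0.696421250, -0.364100575, -2.332848357)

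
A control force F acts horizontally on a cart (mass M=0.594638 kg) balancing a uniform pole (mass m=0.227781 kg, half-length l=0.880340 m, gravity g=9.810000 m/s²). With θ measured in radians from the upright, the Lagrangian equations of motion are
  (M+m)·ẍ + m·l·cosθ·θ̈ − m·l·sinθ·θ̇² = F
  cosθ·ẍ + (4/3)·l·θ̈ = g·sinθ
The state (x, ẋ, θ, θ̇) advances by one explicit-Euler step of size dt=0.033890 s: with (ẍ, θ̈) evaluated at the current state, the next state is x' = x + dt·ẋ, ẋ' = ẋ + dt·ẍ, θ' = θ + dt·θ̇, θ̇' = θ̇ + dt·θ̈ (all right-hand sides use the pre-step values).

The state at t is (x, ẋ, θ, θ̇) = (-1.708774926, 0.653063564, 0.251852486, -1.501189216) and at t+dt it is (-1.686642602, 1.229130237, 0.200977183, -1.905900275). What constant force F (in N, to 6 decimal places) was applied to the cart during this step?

F = 11.547873 N

ẍ = (ẋ'−ẋ)/dt = (1.229130237−0.653063564)/0.033890 = 16.998131
θ̈ = (θ̇'−θ̇)/dt = (-1.905900275−-1.501189216)/0.033890 = -11.941902
sinθ=0.249198, cosθ=0.968452
F = (M+m)·ẍ + m·l·cosθ·θ̈ − m·l·sinθ·θ̇² = 13.979586 + -2.319101 − 0.112612 = 11.547873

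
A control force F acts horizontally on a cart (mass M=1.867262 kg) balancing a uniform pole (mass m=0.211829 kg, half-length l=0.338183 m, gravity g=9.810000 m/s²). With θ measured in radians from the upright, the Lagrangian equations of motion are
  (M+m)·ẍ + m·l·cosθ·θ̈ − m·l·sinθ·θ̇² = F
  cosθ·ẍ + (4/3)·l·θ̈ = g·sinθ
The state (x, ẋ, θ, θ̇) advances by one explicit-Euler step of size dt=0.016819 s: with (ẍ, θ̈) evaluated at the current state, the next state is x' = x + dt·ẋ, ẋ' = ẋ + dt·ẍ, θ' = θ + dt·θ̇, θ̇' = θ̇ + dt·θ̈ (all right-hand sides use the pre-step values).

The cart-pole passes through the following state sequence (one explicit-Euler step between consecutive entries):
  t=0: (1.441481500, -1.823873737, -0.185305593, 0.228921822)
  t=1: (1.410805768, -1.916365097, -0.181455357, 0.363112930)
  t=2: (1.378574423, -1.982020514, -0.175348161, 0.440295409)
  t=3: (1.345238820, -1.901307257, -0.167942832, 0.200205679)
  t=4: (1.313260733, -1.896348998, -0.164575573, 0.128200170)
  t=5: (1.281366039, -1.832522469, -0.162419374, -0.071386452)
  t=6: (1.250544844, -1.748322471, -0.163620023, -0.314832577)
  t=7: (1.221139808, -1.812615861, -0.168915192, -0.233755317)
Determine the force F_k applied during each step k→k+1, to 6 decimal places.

F_0 = -10.870911 N
F_1 = -7.790985 N
F_2 = 8.972911 N
F_3 = 0.311021 N
F_4 = 7.051538 N
F_5 = 9.385233 N
F_6 = -7.605791 N

step 0→1:
  ẍ = (ẋ'−ẋ)/dt = (-1.916365097−-1.823873737)/0.016819 = -5.499219
  θ̈ = (θ̇'−θ̇)/dt = (0.363112930−0.228921822)/0.016819 = 7.978543
  sinθ=-0.184247, cosθ=0.982880
  F = (M+m)·ẍ + m·l·cosθ·θ̈ − m·l·sinθ·θ̇² = -11.433376 + 0.561774 − -0.000692 = -10.870911
step 1→2:
  ẍ = (ẋ'−ẋ)/dt = (-1.982020514−-1.916365097)/0.016819 = -3.903646
  θ̈ = (θ̇'−θ̇)/dt = (0.440295409−0.363112930)/0.016819 = 4.589005
  sinθ=-0.180461, cosθ=0.983582
  F = (M+m)·ẍ + m·l·cosθ·θ̈ − m·l·sinθ·θ̇² = -8.116035 + 0.323345 − -0.001705 = -7.790985
step 2→3:
  ẍ = (ẋ'−ẋ)/dt = (-1.901307257−-1.982020514)/0.016819 = 4.798933
  θ̈ = (θ̇'−θ̇)/dt = (0.200205679−0.440295409)/0.016819 = -14.274911
  sinθ=-0.174451, cosθ=0.984666
  F = (M+m)·ẍ + m·l·cosθ·θ̈ − m·l·sinθ·θ̇² = 9.977419 + -1.006930 − -0.002423 = 8.972911
step 3→4:
  ẍ = (ẋ'−ẋ)/dt = (-1.896348998−-1.901307257)/0.016819 = 0.294801
  θ̈ = (θ̇'−θ̇)/dt = (0.128200170−0.200205679)/0.016819 = -4.281200
  sinθ=-0.167154, cosθ=0.985931
  F = (M+m)·ẍ + m·l·cosθ·θ̈ − m·l·sinθ·θ̇² = 0.612918 + -0.302377 − -0.000480 = 0.311021
step 4→5:
  ẍ = (ẋ'−ẋ)/dt = (-1.832522469−-1.896348998)/0.016819 = 3.794906
  θ̈ = (θ̇'−θ̇)/dt = (-0.071386452−0.128200170)/0.016819 = -11.866735
  sinθ=-0.163834, cosθ=0.986488
  F = (M+m)·ẍ + m·l·cosθ·θ̈ − m·l·sinθ·θ̇² = 7.889956 + -0.838610 − -0.000193 = 7.051538
step 5→6:
  ẍ = (ẋ'−ẋ)/dt = (-1.748322471−-1.832522469)/0.016819 = 5.006243
  θ̈ = (θ̇'−θ̇)/dt = (-0.314832577−-0.071386452)/0.016819 = -14.474471
  sinθ=-0.161706, cosθ=0.986839
  F = (M+m)·ẍ + m·l·cosθ·θ̈ − m·l·sinθ·θ̇² = 10.408434 + -1.023260 − -0.000059 = 9.385233
step 6→7:
  ẍ = (ẋ'−ẋ)/dt = (-1.812615861−-1.748322471)/0.016819 = -3.822664
  θ̈ = (θ̇'−θ̇)/dt = (-0.233755317−-0.314832577)/0.016819 = 4.820576
  sinθ=-0.162891, cosθ=0.986644
  F = (M+m)·ẍ + m·l·cosθ·θ̈ − m·l·sinθ·θ̇² = -7.947667 + 0.340719 − -0.001157 = -7.605791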